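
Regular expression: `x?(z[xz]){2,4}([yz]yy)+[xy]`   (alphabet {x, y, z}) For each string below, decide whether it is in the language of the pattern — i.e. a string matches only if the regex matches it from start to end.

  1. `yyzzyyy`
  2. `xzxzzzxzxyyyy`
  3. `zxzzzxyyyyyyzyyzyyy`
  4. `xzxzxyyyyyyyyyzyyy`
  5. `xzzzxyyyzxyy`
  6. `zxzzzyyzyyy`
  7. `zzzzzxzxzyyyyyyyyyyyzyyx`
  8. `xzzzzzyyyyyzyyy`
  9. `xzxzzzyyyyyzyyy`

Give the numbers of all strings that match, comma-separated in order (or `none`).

2, 3, 4, 6, 7, 8, 9

1 → no match
2 → match
3 → match
4 → match
5 → no match
6 → match
7 → match
8 → match
9 → match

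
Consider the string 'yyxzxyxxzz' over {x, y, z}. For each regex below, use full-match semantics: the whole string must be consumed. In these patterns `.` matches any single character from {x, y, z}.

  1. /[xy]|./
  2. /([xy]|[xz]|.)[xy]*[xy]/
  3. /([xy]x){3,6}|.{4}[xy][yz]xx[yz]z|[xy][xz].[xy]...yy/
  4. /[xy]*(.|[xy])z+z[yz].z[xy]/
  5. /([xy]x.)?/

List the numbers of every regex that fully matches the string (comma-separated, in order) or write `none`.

3

1 → no match
2 → no match
3 → match
4 → no match
5 → no match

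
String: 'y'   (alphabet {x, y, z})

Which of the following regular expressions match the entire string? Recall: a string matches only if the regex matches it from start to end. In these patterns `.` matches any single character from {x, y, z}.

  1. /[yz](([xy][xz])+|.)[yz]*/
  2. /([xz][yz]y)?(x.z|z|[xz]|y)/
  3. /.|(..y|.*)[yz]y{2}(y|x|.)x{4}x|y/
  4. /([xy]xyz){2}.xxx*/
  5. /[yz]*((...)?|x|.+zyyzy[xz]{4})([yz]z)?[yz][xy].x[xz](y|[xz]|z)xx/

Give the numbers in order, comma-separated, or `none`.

1 → no match
2 → match
3 → match
4 → no match
5 → no match — must end with 'xx'

2, 3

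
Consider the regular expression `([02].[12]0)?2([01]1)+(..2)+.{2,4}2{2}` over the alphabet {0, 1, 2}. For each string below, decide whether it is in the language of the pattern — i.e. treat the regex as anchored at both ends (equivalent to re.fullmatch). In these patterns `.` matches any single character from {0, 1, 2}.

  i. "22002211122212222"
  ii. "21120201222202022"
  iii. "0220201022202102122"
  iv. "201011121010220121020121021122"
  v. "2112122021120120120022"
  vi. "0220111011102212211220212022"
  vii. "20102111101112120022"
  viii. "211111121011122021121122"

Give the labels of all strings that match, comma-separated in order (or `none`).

ii, iii, v, vii

i → no match
ii → match
iii → match
iv → no match
v → match
vi → no match
vii → match
viii → no match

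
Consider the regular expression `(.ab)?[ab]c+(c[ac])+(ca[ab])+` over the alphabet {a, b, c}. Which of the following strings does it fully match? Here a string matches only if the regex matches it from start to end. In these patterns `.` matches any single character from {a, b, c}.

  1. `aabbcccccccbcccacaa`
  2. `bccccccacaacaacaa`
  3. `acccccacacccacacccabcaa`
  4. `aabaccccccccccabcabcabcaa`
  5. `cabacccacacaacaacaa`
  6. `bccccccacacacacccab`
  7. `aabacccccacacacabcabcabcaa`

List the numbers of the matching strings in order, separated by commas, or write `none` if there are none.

1 → no match
2 → match
3 → match
4 → match
5 → match
6 → match
7 → match

2, 3, 4, 5, 6, 7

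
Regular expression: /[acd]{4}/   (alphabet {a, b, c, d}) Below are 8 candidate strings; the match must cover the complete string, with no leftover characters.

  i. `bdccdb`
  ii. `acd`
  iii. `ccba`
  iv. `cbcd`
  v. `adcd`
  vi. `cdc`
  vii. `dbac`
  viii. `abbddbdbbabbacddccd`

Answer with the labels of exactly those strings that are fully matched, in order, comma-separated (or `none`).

v

i → no match
ii → no match
iii → no match
iv → no match
v → match
vi → no match
vii → no match
viii → no match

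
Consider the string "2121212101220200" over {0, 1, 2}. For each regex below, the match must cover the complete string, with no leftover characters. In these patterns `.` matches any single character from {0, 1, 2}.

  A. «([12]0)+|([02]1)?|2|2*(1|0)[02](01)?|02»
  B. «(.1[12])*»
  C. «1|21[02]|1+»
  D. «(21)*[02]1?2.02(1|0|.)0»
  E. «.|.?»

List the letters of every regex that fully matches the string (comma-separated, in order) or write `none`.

A → no match
B → no match
C → no match
D → match
E → no match

D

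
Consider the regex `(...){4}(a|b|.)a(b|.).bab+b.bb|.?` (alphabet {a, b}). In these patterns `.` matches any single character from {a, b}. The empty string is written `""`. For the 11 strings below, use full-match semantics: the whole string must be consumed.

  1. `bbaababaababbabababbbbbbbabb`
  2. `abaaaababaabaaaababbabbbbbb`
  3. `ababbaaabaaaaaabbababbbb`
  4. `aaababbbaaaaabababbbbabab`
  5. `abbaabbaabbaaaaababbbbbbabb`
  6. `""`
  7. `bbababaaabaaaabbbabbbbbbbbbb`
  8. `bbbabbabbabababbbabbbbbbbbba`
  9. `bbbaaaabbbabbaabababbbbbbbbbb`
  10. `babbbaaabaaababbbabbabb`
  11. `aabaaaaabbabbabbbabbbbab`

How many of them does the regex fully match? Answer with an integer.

1 → match
2 → no match
3 → no match
4 → no match
5 → match
6 → match
7 → match
8 → no match
9 → no match
10 → match
11 → no match
Total matched: 5

5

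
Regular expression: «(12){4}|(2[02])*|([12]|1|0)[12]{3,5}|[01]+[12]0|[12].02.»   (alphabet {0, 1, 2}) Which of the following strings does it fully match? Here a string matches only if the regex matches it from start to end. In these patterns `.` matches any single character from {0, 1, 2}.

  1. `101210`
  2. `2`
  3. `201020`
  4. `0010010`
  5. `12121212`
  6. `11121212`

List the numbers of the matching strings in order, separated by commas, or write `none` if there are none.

1 → no match
2 → no match
3 → no match
4 → match
5 → match
6 → no match

4, 5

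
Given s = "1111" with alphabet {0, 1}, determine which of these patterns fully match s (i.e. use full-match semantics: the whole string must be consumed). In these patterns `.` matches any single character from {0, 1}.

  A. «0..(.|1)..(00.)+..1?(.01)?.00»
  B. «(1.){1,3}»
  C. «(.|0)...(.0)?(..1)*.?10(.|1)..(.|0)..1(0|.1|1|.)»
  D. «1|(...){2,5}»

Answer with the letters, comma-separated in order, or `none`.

B

A → no match — must start with "0"
B → match
C → no match
D → no match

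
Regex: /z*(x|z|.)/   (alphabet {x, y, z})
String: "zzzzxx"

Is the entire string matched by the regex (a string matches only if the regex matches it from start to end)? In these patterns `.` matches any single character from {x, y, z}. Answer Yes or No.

No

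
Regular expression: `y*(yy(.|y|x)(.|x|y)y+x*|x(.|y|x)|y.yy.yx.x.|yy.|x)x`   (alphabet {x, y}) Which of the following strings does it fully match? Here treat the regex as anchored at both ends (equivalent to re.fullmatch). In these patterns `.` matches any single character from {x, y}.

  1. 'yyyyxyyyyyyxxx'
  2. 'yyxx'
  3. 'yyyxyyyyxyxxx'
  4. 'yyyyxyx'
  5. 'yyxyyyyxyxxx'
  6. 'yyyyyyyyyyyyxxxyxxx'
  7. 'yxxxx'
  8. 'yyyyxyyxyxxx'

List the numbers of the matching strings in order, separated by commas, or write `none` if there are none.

1 → match
2 → match
3 → match
4 → match
5 → match
6 → no match
7 → no match
8 → no match

1, 2, 3, 4, 5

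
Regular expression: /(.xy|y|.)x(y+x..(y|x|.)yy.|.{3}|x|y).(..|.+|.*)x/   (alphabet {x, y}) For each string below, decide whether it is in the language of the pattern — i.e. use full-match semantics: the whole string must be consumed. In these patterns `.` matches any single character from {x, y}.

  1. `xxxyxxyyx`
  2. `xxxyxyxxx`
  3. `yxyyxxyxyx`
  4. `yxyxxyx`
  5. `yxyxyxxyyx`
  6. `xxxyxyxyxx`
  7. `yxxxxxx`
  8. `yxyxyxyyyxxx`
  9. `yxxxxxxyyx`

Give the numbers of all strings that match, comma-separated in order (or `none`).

1. `xxxyxxyyx` → match
2. `xxxyxyxxx` → match
3. `yxyyxxyxyx` → match
4. `yxyxxyx` → match
5. `yxyxyxxyyx` → match
6. `xxxyxyxyxx` → match
7. `yxxxxxx` → match
8. `yxyxyxyyyxxx` → match
9. `yxxxxxxyyx` → match

1, 2, 3, 4, 5, 6, 7, 8, 9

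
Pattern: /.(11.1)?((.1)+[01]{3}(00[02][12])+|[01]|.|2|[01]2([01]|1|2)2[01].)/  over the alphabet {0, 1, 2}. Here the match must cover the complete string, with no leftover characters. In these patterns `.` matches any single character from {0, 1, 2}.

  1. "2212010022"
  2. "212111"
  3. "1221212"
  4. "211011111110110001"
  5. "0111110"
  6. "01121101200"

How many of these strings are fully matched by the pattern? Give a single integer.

1. "2212010022" → no match
2. "212111" → no match
3. "1221212" → no match
4 → match
5. "0111110" → no match
6. "01121101200" → no match
Total matched: 1

1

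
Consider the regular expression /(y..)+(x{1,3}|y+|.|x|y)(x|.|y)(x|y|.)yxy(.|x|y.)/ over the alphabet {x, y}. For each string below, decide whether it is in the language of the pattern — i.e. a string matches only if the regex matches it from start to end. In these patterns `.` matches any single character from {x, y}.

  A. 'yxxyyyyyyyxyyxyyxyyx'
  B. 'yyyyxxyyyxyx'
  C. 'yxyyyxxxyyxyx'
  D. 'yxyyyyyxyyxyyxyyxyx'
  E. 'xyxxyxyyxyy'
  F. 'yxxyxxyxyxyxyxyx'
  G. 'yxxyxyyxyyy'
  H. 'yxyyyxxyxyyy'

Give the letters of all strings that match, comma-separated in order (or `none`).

A, C, D, F, G, H

A → match
B → no match
C → match
D → match
E → no match — must start with 'y'
F → match
G → match
H → match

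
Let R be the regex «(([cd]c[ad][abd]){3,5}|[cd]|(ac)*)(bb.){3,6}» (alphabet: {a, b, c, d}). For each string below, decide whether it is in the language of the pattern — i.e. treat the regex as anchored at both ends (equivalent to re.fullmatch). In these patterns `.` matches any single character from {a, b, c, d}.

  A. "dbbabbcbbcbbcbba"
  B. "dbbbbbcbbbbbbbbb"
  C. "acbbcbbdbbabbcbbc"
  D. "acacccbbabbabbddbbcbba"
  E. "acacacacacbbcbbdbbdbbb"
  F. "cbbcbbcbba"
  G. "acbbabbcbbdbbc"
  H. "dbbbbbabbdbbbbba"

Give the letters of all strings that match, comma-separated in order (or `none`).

A, B, C, E, F, G, H

A → match
B → match
C → match
D → no match
E → match
F → match
G → match
H → match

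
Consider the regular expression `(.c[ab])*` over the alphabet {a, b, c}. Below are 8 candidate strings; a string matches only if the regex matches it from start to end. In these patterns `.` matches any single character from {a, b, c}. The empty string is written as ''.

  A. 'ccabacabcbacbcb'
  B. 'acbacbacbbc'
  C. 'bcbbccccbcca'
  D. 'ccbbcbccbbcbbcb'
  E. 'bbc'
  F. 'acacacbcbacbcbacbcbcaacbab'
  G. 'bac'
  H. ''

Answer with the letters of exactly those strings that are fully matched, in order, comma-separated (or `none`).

D, H

A → no match
B → no match
C → no match
D → match
E → no match
F → no match
G → no match
H → match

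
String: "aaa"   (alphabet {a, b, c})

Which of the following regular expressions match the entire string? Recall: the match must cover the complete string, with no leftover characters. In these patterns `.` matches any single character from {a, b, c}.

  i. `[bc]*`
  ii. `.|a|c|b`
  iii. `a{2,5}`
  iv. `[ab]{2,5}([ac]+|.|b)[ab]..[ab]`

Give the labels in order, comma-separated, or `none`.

iii

i → no match
ii → no match
iii → match
iv → no match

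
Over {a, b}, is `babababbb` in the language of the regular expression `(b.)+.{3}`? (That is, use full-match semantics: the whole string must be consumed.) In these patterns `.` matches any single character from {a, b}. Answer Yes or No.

Yes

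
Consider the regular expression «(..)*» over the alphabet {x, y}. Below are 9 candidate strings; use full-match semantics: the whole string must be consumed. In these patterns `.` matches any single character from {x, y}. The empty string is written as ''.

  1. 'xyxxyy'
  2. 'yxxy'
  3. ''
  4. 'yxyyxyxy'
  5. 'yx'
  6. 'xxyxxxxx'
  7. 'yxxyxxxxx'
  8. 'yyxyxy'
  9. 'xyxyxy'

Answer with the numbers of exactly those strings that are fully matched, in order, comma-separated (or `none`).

1. 'xyxxyy' → match
2. 'yxxy' → match
3. '' → match
4. 'yxyyxyxy' → match
5. 'yx' → match
6. 'xxyxxxxx' → match
7. 'yxxyxxxxx' → no match
8. 'yyxyxy' → match
9. 'xyxyxy' → match

1, 2, 3, 4, 5, 6, 8, 9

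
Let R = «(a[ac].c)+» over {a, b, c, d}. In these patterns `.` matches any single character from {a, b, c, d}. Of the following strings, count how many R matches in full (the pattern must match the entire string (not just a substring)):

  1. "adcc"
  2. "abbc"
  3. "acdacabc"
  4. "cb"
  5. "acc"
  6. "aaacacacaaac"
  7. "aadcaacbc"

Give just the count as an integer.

1. "adcc" → no match
2. "abbc" → no match
3. "acdacabc" → no match
4. "cb" → no match — must start with "a"
5. "acc" → no match
6. "aaacacacaaac" → match
7. "aadcaacbc" → no match
Total matched: 1

1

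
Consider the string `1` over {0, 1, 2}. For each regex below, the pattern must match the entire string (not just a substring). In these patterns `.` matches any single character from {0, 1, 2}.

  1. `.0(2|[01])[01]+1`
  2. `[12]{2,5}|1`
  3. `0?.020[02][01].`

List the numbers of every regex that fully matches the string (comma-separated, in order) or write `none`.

1 → no match
2 → match
3 → no match

2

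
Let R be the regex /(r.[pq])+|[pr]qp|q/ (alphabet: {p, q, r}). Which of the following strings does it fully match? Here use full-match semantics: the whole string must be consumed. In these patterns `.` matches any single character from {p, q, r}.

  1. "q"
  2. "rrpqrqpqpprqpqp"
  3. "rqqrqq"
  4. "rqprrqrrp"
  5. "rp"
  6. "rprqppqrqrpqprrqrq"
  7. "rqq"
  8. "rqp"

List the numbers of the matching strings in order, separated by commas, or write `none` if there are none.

1 → match
2 → no match
3 → match
4 → match
5 → no match
6 → no match
7 → match
8 → match

1, 3, 4, 7, 8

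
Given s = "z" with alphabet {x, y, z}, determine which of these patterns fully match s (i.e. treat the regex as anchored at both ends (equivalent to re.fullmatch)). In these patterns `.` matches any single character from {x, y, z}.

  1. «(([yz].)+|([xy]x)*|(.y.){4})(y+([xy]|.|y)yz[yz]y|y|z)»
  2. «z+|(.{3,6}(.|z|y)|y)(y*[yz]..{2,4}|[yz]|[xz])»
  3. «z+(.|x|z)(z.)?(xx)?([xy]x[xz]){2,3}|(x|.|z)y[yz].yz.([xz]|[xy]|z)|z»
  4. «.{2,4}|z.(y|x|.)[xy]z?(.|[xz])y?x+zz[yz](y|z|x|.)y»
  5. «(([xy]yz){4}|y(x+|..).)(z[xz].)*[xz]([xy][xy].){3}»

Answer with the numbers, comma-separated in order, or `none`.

1, 2, 3

1 → match
2 → match
3 → match
4 → no match
5 → no match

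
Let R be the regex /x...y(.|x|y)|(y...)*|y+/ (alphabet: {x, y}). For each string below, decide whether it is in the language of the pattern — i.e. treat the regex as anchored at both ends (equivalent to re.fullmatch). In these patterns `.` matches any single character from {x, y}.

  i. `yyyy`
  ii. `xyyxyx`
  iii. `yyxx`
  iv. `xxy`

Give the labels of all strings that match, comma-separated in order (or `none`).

i. `yyyy` → match
ii. `xyyxyx` → match
iii. `yyxx` → match
iv. `xxy` → no match

i, ii, iii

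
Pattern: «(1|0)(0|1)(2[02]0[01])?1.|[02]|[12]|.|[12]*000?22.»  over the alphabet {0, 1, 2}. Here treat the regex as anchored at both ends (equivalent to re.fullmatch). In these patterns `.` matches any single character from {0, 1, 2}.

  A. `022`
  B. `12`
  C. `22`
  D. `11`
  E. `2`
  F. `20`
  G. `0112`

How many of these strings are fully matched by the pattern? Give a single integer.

A → no match
B → no match
C → no match
D → no match
E → match
F → no match
G → match
Total matched: 2

2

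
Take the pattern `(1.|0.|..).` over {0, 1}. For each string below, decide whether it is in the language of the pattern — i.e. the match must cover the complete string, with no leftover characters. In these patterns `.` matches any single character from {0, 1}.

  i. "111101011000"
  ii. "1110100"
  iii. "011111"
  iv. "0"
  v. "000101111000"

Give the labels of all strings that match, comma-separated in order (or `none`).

i → no match
ii → no match
iii → no match
iv → no match
v → no match

none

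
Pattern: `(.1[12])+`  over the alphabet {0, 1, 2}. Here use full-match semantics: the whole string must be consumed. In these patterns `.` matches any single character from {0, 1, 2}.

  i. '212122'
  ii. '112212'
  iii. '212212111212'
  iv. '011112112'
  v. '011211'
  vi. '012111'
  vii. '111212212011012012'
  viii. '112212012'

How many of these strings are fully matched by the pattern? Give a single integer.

i. '212122' → no match
ii. '112212' → match
iii. '212212111212' → match
iv. '011112112' → match
v. '011211' → match
vi. '012111' → match
vii → match
viii. '112212012' → match
Total matched: 7

7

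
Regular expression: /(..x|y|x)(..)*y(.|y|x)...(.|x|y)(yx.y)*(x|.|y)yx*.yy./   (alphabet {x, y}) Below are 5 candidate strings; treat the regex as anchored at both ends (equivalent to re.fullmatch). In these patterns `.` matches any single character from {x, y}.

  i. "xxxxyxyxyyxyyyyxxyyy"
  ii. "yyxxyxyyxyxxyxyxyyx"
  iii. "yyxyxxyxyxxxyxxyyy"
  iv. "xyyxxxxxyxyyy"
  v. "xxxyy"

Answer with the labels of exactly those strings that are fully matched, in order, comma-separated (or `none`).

ii, iv

i → no match
ii → match
iii → no match
iv → match
v → no match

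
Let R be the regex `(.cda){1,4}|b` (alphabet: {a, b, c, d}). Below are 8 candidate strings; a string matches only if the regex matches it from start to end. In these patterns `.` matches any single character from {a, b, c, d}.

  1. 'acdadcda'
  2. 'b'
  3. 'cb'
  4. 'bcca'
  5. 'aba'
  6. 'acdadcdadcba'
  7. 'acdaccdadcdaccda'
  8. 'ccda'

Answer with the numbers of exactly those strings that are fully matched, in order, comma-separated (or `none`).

1, 2, 7, 8

1 → match
2 → match
3 → no match
4 → no match
5 → no match
6 → no match
7 → match
8 → match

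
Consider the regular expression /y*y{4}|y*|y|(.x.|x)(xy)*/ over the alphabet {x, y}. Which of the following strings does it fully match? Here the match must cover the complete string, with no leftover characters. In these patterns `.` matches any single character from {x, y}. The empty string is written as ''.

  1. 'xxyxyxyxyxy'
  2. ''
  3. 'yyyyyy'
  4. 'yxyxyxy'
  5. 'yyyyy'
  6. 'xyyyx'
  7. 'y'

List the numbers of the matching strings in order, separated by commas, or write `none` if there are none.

1 → match
2 → match
3 → match
4 → match
5 → match
6 → no match
7 → match

1, 2, 3, 4, 5, 7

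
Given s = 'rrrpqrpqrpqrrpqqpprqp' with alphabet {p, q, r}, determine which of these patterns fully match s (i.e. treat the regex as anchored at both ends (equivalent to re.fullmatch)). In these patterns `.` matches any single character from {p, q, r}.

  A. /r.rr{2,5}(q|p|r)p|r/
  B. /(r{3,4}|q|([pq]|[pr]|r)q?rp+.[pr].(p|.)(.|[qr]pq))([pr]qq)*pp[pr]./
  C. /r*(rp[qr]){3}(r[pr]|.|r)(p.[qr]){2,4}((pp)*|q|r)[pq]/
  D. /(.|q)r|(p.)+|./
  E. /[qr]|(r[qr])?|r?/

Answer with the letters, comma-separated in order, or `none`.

C

A → no match
B → no match
C → match
D → no match
E → no match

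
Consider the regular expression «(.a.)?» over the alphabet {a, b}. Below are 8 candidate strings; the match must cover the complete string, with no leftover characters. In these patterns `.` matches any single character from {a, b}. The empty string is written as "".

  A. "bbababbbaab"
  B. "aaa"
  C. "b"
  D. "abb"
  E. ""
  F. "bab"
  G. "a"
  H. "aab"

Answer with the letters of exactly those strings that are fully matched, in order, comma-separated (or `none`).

A. "bbababbbaab" → no match
B. "aaa" → match
C. "b" → no match
D. "abb" → no match
E. "" → match
F. "bab" → match
G. "a" → no match
H. "aab" → match

B, E, F, H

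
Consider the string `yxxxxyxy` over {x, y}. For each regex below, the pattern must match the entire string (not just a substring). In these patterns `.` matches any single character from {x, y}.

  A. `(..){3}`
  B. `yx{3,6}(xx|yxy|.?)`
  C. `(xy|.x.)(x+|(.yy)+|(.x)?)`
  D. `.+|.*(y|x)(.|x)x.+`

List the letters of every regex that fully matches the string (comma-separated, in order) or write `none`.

A → no match
B → match
C → no match
D → match

B, D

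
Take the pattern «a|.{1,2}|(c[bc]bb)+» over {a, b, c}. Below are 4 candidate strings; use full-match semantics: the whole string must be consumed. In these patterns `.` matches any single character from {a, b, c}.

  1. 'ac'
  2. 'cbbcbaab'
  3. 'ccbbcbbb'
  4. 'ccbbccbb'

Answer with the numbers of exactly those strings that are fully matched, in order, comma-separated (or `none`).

1, 3, 4

1 → match
2 → no match
3 → match
4 → match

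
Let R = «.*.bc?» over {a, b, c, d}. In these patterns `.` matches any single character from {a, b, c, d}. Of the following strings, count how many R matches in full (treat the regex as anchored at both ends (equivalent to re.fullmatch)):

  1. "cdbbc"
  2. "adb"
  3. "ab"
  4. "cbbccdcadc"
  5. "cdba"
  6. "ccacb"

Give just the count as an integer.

4

1 → match
2 → match
3 → match
4 → no match
5 → no match
6 → match
Total matched: 4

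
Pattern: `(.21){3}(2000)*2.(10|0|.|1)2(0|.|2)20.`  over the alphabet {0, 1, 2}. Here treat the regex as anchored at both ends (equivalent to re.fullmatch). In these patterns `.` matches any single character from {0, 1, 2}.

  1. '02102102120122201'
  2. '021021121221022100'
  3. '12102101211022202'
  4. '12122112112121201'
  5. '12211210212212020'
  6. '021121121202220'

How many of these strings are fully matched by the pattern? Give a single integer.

1 → match
2 → no match
3 → no match
4 → no match
5 → no match
6 → no match
Total matched: 1

1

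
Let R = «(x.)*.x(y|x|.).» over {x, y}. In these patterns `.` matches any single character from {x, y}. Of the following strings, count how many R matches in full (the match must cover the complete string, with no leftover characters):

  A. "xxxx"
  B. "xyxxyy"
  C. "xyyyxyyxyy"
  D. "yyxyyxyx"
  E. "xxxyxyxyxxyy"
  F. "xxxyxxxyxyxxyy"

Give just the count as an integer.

A → match
B → match
C → no match
D → no match
E → match
F → match
Total matched: 4

4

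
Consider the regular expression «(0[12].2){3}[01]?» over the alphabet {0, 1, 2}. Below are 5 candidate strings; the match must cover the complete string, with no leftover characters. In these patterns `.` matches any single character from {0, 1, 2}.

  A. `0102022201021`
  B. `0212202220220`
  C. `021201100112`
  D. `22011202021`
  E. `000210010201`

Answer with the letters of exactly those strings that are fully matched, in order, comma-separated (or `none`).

A → match
B → no match
C. `021201100112` → no match
D. `22011202021` → no match — must start with `0`
E. `000210010201` → no match

A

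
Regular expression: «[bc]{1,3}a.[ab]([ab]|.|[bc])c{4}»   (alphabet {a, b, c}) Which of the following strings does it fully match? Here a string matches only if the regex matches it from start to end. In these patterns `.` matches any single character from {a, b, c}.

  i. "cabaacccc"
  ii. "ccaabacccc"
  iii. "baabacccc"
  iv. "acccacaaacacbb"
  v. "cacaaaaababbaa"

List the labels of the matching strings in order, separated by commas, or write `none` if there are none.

i → match
ii → match
iii → match
iv → no match — must end with "c"
v → no match — must end with "c"

i, ii, iii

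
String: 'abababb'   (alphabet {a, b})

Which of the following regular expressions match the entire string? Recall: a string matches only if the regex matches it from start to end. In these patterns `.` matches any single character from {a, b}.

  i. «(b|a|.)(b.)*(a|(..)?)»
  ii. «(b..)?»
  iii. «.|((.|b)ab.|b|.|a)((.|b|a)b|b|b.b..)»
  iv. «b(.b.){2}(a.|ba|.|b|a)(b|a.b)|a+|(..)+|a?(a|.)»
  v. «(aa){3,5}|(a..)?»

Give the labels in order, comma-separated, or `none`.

i

i → match
ii → no match
iii → no match
iv → no match
v → no match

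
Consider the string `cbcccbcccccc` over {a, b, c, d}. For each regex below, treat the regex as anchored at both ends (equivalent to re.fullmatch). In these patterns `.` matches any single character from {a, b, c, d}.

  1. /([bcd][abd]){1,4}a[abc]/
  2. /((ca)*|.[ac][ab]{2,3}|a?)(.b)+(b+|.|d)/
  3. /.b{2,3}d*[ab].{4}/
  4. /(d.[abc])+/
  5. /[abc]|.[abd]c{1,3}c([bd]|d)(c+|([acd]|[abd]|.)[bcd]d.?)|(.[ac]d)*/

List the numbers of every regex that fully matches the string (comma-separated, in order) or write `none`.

1 → no match
2 → no match
3 → no match
4 → no match — must start with `d`
5 → match

5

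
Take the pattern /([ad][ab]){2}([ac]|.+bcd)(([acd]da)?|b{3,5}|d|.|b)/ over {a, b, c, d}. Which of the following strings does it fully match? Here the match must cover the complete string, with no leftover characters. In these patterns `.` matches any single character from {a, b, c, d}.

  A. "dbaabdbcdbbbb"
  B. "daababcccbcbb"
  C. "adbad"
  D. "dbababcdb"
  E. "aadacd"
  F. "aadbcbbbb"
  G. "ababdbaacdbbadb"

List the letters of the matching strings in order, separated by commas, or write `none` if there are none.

A, D, E, F

A → match
B → no match
C → no match
D → match
E → match
F → match
G → no match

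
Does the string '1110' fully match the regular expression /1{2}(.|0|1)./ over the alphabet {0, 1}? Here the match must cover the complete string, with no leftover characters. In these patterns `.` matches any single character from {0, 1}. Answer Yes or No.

Yes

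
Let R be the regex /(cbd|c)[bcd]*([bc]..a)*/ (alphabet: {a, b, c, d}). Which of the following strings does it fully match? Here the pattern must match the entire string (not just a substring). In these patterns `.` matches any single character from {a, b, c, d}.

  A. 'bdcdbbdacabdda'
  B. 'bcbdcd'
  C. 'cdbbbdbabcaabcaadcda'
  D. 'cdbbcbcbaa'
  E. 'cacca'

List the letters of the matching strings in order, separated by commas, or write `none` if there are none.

D

A → no match
B → no match
C → no match
D → match
E → no match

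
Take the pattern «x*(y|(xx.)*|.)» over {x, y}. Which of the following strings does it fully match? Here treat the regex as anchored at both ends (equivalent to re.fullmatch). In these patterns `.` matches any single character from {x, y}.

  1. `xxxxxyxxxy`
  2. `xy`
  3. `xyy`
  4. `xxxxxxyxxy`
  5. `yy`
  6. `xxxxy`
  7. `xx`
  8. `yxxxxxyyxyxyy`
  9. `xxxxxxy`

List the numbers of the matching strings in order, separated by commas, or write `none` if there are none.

2, 4, 6, 7, 9

1. `xxxxxyxxxy` → no match
2. `xy` → match
3. `xyy` → no match
4. `xxxxxxyxxy` → match
5. `yy` → no match
6. `xxxxy` → match
7. `xx` → match
8 → no match
9. `xxxxxxy` → match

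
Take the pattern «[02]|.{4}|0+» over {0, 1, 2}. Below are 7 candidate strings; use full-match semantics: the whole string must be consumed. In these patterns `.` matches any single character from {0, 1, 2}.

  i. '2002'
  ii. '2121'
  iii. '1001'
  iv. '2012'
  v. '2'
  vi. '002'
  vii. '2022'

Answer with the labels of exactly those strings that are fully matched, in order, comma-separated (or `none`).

i → match
ii → match
iii → match
iv → match
v → match
vi → no match
vii → match

i, ii, iii, iv, v, vii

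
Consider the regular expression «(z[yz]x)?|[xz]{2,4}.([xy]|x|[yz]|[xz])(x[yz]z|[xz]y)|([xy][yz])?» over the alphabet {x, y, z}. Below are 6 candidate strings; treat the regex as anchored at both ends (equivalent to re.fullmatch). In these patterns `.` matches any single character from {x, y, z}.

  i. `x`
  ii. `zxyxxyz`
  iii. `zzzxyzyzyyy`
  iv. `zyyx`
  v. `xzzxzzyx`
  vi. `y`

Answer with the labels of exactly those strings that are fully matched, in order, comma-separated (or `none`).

ii

i. `x` → no match
ii. `zxyxxyz` → match
iii. `zzzxyzyzyyy` → no match
iv. `zyyx` → no match
v. `xzzxzzyx` → no match
vi. `y` → no match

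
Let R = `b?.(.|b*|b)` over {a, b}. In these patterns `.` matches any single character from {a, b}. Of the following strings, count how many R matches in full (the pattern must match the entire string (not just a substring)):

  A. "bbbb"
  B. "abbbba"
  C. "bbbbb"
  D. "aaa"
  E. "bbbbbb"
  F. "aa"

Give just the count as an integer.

4

A. "bbbb" → match
B. "abbbba" → no match
C. "bbbbb" → match
D. "aaa" → no match
E. "bbbbbb" → match
F. "aa" → match
Total matched: 4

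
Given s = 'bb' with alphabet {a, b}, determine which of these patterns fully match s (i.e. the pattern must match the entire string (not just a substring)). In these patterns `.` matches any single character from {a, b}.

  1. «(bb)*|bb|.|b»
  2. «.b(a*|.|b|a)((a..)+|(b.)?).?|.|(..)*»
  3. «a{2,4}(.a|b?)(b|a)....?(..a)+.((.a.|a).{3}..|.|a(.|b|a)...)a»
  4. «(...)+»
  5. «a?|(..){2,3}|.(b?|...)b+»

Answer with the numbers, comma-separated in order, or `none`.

1 → match
2 → match
3 → no match — must start with 'a'
4 → no match
5 → match

1, 2, 5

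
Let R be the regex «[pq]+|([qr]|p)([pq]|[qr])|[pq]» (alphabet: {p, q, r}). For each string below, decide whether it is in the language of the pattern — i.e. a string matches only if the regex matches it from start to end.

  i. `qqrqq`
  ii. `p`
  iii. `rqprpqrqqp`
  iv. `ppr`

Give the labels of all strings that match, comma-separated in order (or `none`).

i → no match
ii → match
iii → no match
iv → no match

ii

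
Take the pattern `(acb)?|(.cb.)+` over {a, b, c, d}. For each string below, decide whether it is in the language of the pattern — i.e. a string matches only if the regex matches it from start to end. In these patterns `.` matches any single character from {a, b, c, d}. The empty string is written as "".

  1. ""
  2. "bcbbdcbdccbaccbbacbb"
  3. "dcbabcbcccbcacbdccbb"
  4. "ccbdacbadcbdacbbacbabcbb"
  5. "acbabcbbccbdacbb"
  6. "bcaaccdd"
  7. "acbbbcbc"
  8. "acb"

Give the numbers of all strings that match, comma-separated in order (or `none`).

1. "" → match
2 → match
3 → match
4 → match
5 → match
6. "bcaaccdd" → no match
7. "acbbbcbc" → match
8. "acb" → match

1, 2, 3, 4, 5, 7, 8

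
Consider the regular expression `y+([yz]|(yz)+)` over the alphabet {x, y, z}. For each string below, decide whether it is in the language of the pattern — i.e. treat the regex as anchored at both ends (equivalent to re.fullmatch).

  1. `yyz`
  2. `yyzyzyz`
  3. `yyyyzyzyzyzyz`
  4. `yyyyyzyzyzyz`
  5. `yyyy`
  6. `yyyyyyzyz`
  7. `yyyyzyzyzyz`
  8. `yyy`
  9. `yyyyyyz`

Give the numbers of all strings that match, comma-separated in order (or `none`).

1 → match
2 → match
3 → match
4 → match
5 → match
6 → match
7 → match
8 → match
9 → match

1, 2, 3, 4, 5, 6, 7, 8, 9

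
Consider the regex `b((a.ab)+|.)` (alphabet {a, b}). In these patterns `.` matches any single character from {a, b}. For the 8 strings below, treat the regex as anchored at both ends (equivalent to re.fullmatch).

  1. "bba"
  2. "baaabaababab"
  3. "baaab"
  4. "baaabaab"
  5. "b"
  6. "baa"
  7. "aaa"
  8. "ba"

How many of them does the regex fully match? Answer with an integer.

1 → no match
2 → no match
3 → match
4 → no match
5 → no match
6 → no match
7 → no match — must start with "b"
8 → match
Total matched: 2

2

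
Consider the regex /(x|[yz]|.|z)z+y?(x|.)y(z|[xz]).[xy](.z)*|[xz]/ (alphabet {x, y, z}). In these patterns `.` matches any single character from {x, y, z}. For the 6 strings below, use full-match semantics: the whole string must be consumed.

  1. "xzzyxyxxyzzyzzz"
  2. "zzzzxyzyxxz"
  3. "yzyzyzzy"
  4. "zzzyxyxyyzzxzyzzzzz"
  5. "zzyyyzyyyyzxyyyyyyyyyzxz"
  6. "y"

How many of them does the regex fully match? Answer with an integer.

4

1 → match
2 → match
3 → match
4 → match
5 → no match
6 → no match
Total matched: 4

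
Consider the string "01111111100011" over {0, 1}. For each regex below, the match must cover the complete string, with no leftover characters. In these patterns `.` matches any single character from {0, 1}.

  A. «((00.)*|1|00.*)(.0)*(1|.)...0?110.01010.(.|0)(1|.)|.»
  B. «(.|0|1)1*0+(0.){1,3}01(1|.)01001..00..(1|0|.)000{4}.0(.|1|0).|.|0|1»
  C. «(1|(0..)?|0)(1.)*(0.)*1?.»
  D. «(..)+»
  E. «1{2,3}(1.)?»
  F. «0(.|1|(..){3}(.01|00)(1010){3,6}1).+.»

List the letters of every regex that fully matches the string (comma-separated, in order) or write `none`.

C, D, F

A → no match
B → no match
C → match
D → match
E → no match — must start with "1"
F → match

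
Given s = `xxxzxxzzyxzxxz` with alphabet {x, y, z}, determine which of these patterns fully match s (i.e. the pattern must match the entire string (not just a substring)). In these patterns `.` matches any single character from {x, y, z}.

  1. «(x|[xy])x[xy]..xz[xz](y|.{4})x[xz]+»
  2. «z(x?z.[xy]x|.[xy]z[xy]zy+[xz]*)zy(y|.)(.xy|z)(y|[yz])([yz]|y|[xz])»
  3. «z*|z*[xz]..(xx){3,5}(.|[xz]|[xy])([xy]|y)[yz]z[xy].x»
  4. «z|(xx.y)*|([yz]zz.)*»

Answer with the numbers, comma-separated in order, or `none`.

1

1 → match
2 → no match — must start with `z`
3 → no match
4 → no match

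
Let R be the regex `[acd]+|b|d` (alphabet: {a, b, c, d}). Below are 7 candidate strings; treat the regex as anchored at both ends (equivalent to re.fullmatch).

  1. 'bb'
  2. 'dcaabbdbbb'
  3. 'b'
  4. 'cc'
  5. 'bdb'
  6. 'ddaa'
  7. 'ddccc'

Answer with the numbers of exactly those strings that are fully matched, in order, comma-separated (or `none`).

3, 4, 6, 7

1 → no match
2 → no match
3 → match
4 → match
5 → no match
6 → match
7 → match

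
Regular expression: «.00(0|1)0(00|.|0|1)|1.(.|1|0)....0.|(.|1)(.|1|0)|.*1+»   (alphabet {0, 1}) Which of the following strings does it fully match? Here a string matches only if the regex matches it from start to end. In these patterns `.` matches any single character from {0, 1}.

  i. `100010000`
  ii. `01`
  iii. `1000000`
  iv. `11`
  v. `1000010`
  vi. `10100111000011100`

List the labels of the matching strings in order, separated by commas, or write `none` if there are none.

i. `100010000` → match
ii. `01` → match
iii. `1000000` → match
iv. `11` → match
v. `1000010` → no match
vi → no match

i, ii, iii, iv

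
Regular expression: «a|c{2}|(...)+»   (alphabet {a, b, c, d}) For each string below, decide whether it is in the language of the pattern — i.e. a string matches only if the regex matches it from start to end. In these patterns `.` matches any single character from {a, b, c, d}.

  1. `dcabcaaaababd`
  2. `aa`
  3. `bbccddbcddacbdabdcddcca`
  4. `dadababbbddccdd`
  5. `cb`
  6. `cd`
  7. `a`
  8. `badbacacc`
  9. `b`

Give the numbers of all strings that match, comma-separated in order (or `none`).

1 → no match
2 → no match
3 → no match
4 → match
5 → no match
6 → no match
7 → match
8 → match
9 → no match

4, 7, 8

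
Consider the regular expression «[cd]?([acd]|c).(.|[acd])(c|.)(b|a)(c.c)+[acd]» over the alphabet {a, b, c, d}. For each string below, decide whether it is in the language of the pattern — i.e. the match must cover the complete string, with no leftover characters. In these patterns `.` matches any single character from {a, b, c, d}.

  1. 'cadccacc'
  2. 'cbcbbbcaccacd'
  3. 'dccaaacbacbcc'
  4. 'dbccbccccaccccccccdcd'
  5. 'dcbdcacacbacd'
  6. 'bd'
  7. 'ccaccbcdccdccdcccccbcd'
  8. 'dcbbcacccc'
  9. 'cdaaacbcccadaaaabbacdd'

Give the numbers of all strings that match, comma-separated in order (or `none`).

1. 'cadccacc' → no match
2 → no match
3 → no match
4 → match
5 → no match
6. 'bd' → no match
7 → match
8. 'dcbbcacccc' → match
9 → no match

4, 7, 8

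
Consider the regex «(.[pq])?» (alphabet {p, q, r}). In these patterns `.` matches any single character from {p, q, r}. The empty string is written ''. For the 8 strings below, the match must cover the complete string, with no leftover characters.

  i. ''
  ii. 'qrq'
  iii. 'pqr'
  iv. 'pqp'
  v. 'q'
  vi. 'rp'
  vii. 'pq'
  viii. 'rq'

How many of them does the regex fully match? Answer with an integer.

4

i → match
ii → no match
iii → no match
iv → no match
v → no match
vi → match
vii → match
viii → match
Total matched: 4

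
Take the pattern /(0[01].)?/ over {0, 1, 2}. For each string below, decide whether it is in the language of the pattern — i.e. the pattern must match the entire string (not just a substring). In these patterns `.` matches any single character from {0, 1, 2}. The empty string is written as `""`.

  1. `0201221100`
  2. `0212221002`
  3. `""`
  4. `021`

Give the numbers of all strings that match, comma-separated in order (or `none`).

3

1. `0201221100` → no match
2. `0212221002` → no match
3. `""` → match
4. `021` → no match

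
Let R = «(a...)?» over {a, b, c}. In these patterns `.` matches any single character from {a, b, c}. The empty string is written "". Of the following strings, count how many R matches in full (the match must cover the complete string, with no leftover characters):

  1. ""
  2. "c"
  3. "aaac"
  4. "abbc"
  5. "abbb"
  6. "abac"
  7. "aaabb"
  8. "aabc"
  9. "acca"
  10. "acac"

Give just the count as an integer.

1. "" → match
2. "c" → no match
3. "aaac" → match
4. "abbc" → match
5. "abbb" → match
6. "abac" → match
7. "aaabb" → no match
8. "aabc" → match
9. "acca" → match
10. "acac" → match
Total matched: 8

8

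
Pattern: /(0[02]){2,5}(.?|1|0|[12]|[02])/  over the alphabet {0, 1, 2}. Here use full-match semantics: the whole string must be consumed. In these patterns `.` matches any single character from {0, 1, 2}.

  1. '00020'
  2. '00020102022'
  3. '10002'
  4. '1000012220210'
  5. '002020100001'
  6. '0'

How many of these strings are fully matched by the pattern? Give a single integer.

1. '00020' → match
2. '00020102022' → no match
3. '10002' → no match — must start with '0'
4 → no match — must start with '0'
5. '002020100001' → no match
6. '0' → no match
Total matched: 1

1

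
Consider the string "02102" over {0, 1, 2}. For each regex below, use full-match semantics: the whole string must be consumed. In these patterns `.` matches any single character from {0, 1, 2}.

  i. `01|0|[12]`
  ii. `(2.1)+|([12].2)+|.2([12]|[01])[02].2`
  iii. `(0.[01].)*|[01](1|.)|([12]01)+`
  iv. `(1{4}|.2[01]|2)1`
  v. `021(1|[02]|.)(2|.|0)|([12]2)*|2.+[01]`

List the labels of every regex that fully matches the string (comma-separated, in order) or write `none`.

i → no match
ii → no match
iii → no match
iv → no match — must end with "1"
v → match

v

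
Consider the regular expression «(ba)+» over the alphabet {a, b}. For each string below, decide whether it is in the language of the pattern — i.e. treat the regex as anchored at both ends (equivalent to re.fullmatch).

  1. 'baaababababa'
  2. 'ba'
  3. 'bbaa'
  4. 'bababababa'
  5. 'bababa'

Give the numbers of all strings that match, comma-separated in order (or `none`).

1 → no match
2 → match
3 → no match — must start with 'ba'
4 → match
5 → match

2, 4, 5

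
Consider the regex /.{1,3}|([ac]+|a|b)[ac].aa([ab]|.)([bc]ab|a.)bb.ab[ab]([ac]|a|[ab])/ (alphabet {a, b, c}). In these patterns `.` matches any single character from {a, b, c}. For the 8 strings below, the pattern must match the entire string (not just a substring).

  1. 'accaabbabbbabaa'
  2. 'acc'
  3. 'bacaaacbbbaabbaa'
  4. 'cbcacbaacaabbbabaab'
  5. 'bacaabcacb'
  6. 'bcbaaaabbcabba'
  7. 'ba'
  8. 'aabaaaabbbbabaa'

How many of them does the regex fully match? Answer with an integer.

1 → no match
2 → match
3 → no match
4 → no match
5 → no match
6 → no match
7 → match
8 → match
Total matched: 3

3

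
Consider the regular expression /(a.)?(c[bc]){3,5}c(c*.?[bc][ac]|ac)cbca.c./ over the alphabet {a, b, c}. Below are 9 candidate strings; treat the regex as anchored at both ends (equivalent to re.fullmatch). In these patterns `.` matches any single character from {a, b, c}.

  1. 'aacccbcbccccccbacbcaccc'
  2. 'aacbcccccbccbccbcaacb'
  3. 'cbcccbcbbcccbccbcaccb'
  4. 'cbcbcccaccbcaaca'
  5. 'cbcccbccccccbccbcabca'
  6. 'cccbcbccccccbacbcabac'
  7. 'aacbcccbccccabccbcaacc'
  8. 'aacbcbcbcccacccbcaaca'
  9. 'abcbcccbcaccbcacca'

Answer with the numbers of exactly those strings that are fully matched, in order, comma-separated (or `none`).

1, 2, 4, 5, 7, 8, 9

1 → match
2 → match
3 → no match
4 → match
5 → match
6 → no match
7 → match
8 → match
9 → match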